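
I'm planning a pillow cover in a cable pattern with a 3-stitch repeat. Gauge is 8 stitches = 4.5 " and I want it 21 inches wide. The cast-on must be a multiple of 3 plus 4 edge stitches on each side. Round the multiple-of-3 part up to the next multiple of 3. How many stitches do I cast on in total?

38 stitches.

8 / 4.5 = 1.778 sts per inch.
21 × 1.778 = 37.33 sts.
Less 8 edge sts → 29.33 for the repeat.
Next multiple of 3: 30.
Add back 8 edge sts → 38.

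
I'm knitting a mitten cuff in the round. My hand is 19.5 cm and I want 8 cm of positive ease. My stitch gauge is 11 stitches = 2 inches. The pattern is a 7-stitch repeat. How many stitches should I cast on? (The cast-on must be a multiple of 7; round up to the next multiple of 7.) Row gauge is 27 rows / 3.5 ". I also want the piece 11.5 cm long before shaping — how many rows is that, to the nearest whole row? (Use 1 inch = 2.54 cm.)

Finished = 19.5 + 8 = 27.5 cm.
27.5 cm × 1/2.54 = 10.83 inches.
11/2 = 5.5 sts per in; 10.83 × 5.5 = 59.55 sts.
Next multiple of 7 → 63.
11.5 cm = 4.53 inches; × 7.714 = 34.93 → 35 rows.

Cast on 63 stitches; work 35 rows.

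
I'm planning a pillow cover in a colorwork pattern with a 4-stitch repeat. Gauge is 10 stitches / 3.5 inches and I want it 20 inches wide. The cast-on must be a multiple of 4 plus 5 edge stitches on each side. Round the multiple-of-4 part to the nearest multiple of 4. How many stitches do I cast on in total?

10 / 3.5 = 2.857 sts per inch.
20 × 2.857 = 57.14 sts.
Less 10 edge sts → 47.14 for the repeat.
Nearest multiple of 4: 48.
Add back 10 edge sts → 58.

CO 58 sts.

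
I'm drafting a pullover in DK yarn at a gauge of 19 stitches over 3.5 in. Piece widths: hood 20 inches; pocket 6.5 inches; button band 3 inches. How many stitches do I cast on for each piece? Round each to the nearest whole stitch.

Rate = 19/3.5 = 5.429 sts per in.
hood: 20 × 5.429 = 108.57 → 109.
pocket: 6.5 × 5.429 = 35.29 → 35.
button band: 3 × 5.429 = 16.29 → 16.

hood 109; pocket 35; button band 16.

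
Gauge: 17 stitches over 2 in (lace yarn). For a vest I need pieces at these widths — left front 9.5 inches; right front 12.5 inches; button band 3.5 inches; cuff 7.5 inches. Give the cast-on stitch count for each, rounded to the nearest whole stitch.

Rate = 17/2 = 8.5 sts per in.
left front: 9.5 × 8.5 = 80.75 → 81.
right front: 12.5 × 8.5 = 106.25 → 106.
button band: 3.5 × 8.5 = 29.75 → 30.
cuff: 7.5 × 8.5 = 63.75 → 64.

left front 81; right front 106; button band 30; cuff 64.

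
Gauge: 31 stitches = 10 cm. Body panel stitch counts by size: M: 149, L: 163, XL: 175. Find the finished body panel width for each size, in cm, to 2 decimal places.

M 48.06 cm; L 52.58 cm; XL 56.45 cm.

31/10 = 3.1 sts per cm.
M: 149 / 3.1 = 48.065 → 48.06 cm.
L: 163 / 3.1 = 52.581 → 52.58 cm.
XL: 175 / 3.1 = 56.452 → 56.45 cm.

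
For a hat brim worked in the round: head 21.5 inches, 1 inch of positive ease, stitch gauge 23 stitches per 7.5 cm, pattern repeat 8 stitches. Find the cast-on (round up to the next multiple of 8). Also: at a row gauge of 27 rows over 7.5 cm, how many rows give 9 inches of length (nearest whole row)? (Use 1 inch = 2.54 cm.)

Cast on 176 stitches; work 82 rows.

Finished = 21.5 + 1 = 22.5 inches.
22.5 inches × 2.54 = 57.15 cm.
23/7.5 = 3.067 sts per cm; 57.15 × 3.067 = 175.26 sts.
Next multiple of 8 → 176.
9 inches = 22.86 cm; × 3.6 = 82.30 → 82 rows.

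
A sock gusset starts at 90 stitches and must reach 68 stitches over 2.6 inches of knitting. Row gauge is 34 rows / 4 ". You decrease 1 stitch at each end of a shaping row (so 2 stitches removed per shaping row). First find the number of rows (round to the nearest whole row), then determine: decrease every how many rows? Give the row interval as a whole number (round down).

Rows = 2.6 × 8.5 = 22.1 → 22 rows.
Stitches to remove: 22 → 11 shaping rows (at 2 st each).
22 / 11 = 2.00 → every 2 rows.

Decrease every 2nd row.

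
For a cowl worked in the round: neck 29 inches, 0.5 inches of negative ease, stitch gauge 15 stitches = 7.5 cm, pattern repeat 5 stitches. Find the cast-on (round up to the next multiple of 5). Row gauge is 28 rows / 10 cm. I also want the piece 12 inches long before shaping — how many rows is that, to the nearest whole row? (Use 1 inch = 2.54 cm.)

Cast on 145 stitches; work 85 rows.

Finished = 29 − 0.5 = 28.5 inches.
28.5 inches × 2.54 = 72.39 cm.
15/7.5 = 2 sts per cm; 72.39 × 2 = 144.78 sts.
Next multiple of 5 → 145.
12 inches = 30.48 cm; × 2.8 = 85.34 → 85 rows.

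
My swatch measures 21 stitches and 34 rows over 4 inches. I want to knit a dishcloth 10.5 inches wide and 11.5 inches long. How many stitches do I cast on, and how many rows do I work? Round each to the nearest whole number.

Cast on 55 stitches and work 98 rows.

Stitch gauge = 21/4 = 5.25 sts/in; 10.5 × 5.25 = 55.12 → 55 sts.
Row gauge = 34/4 = 8.5 rows/in; 11.5 × 8.5 = 97.75 → 98 rows.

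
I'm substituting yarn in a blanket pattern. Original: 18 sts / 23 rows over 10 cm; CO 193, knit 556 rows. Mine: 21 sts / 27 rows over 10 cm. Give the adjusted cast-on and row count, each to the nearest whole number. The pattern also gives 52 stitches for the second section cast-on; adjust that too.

Stitches: 193 × 21/18 = 225.17 → 225.
Rows: 556 × 27/23 = 652.70 → 653.
second section cast-on: 52 × 21/18 = 60.67 → 61.

Cast on 225 stitches; work 653 rows; second section cast-on 61 stitches.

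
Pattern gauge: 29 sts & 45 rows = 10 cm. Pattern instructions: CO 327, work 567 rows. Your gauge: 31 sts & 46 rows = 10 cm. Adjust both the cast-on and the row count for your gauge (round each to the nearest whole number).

Stitches: 327 × 31/29 = 349.55 → 350.
Rows: 567 × 46/45 = 579.60 → 580.

Cast on 350 stitches; work 580 rows.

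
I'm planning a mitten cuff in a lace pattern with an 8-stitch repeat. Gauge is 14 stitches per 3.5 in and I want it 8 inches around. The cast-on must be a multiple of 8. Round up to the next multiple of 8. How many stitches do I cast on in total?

14 / 3.5 = 4 sts per inch.
8 × 4 = 32.00 sts.
Next multiple of 8: 32.

32 stitches.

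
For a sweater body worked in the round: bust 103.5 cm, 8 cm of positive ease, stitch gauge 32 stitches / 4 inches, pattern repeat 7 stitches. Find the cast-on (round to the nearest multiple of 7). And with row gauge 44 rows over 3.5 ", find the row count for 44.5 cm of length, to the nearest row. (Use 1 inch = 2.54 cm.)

Cast on 350 stitches; work 220 rows.

Finished = 103.5 + 8 = 111.5 cm.
111.5 cm × 1/2.54 = 43.90 inches.
32/4 = 8 sts per in; 43.90 × 8 = 351.18 sts.
Nearest multiple of 7 → 350.
44.5 cm = 17.52 inches; × 12.571 = 220.25 → 220 rows.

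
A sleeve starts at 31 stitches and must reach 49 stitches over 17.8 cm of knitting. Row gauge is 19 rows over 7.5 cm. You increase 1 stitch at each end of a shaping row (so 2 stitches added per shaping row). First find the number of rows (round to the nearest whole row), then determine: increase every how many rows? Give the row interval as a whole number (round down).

Rows = 17.8 × 2.533 = 45.1 → 45 rows.
Stitches to add: 18 → 9 shaping rows (at 2 st each).
45 / 9 = 5.00 → every 5 rows.

Increase every 5th row.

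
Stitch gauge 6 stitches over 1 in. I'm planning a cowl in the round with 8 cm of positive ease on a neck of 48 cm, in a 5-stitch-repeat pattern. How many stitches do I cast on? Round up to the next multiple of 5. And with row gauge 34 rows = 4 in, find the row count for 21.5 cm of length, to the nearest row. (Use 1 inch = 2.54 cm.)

Finished = 48 + 8 = 56 cm.
56 cm × 1/2.54 = 22.05 inches.
6/1 = 6 sts per in; 22.05 × 6 = 132.28 sts.
Next multiple of 5 → 135.
21.5 cm = 8.46 inches; × 8.5 = 71.95 → 72 rows.

Cast on 135 stitches; work 72 rows.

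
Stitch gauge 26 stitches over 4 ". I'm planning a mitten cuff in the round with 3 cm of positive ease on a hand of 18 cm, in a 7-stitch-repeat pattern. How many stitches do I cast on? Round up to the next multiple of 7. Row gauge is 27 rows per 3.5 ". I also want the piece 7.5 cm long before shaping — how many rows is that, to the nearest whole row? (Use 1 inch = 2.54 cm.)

Cast on 56 stitches; work 23 rows.

Finished = 18 + 3 = 21 cm.
21 cm × 1/2.54 = 8.27 inches.
26/4 = 6.5 sts per in; 8.27 × 6.5 = 53.74 sts.
Next multiple of 7 → 56.
7.5 cm = 2.95 inches; × 7.714 = 22.78 → 23 rows.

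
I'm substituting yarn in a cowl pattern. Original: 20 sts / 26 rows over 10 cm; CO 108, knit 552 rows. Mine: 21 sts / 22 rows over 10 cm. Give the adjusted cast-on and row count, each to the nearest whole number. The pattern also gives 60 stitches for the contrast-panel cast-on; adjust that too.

Cast on 113 stitches; work 467 rows; contrast-panel cast-on 63 stitches.

Stitches: 108 × 21/20 = 113.40 → 113.
Rows: 552 × 22/26 = 467.08 → 467.
contrast-panel cast-on: 60 × 21/20 = 63.00 → 63.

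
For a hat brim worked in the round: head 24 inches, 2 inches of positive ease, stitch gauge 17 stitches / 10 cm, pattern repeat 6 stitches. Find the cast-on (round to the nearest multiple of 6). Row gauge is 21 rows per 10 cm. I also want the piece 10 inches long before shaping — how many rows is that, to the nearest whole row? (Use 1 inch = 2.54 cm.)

Cast on 114 stitches; work 53 rows.

Finished = 24 + 2 = 26 inches.
26 inches × 2.54 = 66.04 cm.
17/10 = 1.7 sts per cm; 66.04 × 1.7 = 112.27 sts.
Nearest multiple of 6 → 114.
10 inches = 25.40 cm; × 2.1 = 53.34 → 53 rows.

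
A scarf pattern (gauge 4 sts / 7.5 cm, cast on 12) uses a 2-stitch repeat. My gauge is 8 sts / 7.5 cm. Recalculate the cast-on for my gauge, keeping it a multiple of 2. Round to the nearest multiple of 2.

24 stitches.

12 × 8 / 4 = 24.00.
Nearest multiple of 2: 24.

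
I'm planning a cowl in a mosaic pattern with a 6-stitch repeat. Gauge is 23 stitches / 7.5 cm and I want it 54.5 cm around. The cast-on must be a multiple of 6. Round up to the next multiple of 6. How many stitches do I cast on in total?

23 / 7.5 = 3.067 sts per cm.
54.5 × 3.067 = 167.13 sts.
Next multiple of 6: 168.

CO 168 sts.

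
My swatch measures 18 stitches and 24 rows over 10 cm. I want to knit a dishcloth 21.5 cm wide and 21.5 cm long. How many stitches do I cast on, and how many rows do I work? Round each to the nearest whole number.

Stitch gauge = 18/10 = 1.8 sts/cm; 21.5 × 1.8 = 38.70 → 39 sts.
Row gauge = 24/10 = 2.4 rows/cm; 21.5 × 2.4 = 51.60 → 52 rows.

Cast on 39 stitches and work 52 rows.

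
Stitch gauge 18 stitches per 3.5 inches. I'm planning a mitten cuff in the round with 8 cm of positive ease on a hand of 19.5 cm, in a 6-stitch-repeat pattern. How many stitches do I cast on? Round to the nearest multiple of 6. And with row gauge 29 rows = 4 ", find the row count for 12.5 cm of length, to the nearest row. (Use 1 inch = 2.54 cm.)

Finished = 19.5 + 8 = 27.5 cm.
27.5 cm × 1/2.54 = 10.83 inches.
18/3.5 = 5.143 sts per in; 10.83 × 5.143 = 55.68 sts.
Nearest multiple of 6 → 54.
12.5 cm = 4.92 inches; × 7.25 = 35.68 → 36 rows.

Cast on 54 stitches; work 36 rows.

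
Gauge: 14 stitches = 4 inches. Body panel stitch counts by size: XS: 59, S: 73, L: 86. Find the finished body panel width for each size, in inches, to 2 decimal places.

XS 16.86 inches; S 20.86 inches; L 24.57 inches.

14/4 = 3.5 sts per in.
XS: 59 / 3.5 = 16.857 → 16.86 in.
S: 73 / 3.5 = 20.857 → 20.86 in.
L: 86 / 3.5 = 24.571 → 24.57 in.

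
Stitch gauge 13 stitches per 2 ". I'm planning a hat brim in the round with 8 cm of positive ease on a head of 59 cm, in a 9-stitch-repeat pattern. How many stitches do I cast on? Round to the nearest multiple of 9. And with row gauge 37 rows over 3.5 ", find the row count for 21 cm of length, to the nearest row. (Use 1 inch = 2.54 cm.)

Finished = 59 + 8 = 67 cm.
67 cm × 1/2.54 = 26.38 inches.
13/2 = 6.5 sts per in; 26.38 × 6.5 = 171.46 sts.
Nearest multiple of 9 → 171.
21 cm = 8.27 inches; × 10.571 = 87.40 → 87 rows.

Cast on 171 stitches; work 87 rows.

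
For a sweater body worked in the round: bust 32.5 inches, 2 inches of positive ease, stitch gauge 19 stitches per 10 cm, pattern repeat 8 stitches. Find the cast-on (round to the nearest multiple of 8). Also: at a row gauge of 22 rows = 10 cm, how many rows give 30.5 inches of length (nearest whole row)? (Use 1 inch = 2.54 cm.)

Cast on 168 stitches; work 170 rows.

Finished = 32.5 + 2 = 34.5 inches.
34.5 inches × 2.54 = 87.63 cm.
19/10 = 1.9 sts per cm; 87.63 × 1.9 = 166.50 sts.
Nearest multiple of 8 → 168.
30.5 inches = 77.47 cm; × 2.2 = 170.43 → 170 rows.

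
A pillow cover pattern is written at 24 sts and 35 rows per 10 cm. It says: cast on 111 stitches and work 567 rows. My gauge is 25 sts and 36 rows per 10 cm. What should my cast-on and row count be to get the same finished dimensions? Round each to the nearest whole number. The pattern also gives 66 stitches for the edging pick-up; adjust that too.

Stitches: 111 × 25/24 = 115.62 → 116.
Rows: 567 × 36/35 = 583.20 → 583.
edging pick-up: 66 × 25/24 = 68.75 → 69.

Cast on 116 stitches; work 583 rows; edging pick-up 69 stitches.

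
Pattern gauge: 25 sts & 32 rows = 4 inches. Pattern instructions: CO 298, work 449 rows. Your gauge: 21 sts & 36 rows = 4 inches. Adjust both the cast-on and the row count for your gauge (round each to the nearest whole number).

Stitches: 298 × 21/25 = 250.32 → 250.
Rows: 449 × 36/32 = 505.12 → 505.

Cast on 250 stitches; work 505 rows.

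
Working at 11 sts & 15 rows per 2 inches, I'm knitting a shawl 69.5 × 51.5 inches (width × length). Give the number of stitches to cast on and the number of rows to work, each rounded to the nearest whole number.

Cast on 382 stitches and work 386 rows.

Stitch gauge = 11/2 = 5.5 sts/in; 69.5 × 5.5 = 382.25 → 382 sts.
Row gauge = 15/2 = 7.5 rows/in; 51.5 × 7.5 = 386.25 → 386 rows.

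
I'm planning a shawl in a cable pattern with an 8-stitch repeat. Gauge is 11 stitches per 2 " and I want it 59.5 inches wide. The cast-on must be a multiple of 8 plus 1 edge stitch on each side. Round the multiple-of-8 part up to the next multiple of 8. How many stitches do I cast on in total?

11 / 2 = 5.5 sts per inch.
59.5 × 5.5 = 327.25 sts.
Less 2 edge sts → 325.25 for the repeat.
Next multiple of 8: 328.
Add back 2 edge sts → 330.

Cast on 330 stitches.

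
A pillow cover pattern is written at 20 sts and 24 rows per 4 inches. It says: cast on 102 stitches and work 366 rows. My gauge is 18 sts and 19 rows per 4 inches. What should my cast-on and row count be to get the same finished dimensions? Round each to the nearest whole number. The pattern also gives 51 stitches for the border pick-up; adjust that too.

Cast on 92 stitches; work 290 rows; border pick-up 46 stitches.

Stitches: 102 × 18/20 = 91.80 → 92.
Rows: 366 × 19/24 = 289.75 → 290.
border pick-up: 51 × 18/20 = 45.90 → 46.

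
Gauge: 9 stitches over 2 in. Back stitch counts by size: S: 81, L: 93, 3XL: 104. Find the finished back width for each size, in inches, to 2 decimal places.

9/2 = 4.5 sts per in.
S: 81 / 4.5 = 18.000 → 18.00 in.
L: 93 / 4.5 = 20.667 → 20.67 in.
3XL: 104 / 4.5 = 23.111 → 23.11 in.

S 18.00 inches; L 20.67 inches; 3XL 23.11 inches.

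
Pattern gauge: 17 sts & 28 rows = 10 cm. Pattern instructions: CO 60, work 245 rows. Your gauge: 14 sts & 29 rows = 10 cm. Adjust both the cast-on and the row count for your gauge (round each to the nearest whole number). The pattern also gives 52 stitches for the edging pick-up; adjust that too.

Cast on 49 stitches; work 254 rows; edging pick-up 43 stitches.

Stitches: 60 × 14/17 = 49.41 → 49.
Rows: 245 × 29/28 = 253.75 → 254.
edging pick-up: 52 × 14/17 = 42.82 → 43.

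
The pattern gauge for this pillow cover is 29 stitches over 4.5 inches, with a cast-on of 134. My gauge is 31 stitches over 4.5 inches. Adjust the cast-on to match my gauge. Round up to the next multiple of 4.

Scale factor = 31 / 29 = 1.069.
134 × 31 / 29 = 143.24 sts.
→ 144 sts.

CO 144 sts.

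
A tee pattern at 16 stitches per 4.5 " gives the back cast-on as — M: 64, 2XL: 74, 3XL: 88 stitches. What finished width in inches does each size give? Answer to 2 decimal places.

16/4.5 = 3.556 sts per in.
M: 64 / 3.556 = 18.000 → 18.00 in.
2XL: 74 / 3.556 = 20.812 → 20.81 in.
3XL: 88 / 3.556 = 24.750 → 24.75 in.

M 18.00 inches; 2XL 20.81 inches; 3XL 24.75 inches.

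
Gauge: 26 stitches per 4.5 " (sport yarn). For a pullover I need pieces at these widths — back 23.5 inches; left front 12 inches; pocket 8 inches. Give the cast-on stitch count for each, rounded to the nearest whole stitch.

Rate = 26/4.5 = 5.778 sts per in.
back: 23.5 × 5.778 = 135.78 → 136.
left front: 12 × 5.778 = 69.33 → 69.
pocket: 8 × 5.778 = 46.22 → 46.

back 136; left front 69; pocket 46.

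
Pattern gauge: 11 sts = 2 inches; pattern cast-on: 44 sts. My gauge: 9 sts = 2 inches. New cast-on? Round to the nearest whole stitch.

Scale factor = 9 / 11 = 0.818.
44 × 9 / 11 = 36.00 sts.

CO 36 sts.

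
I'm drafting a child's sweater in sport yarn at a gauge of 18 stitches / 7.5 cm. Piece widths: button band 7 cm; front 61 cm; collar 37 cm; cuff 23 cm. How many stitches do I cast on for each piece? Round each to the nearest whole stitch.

button band 17; front 146; collar 89; cuff 55.

Rate = 18/7.5 = 2.4 sts per cm.
button band: 7 × 2.4 = 16.80 → 17.
front: 61 × 2.4 = 146.40 → 146.
collar: 37 × 2.4 = 88.80 → 89.
cuff: 23 × 2.4 = 55.20 → 55.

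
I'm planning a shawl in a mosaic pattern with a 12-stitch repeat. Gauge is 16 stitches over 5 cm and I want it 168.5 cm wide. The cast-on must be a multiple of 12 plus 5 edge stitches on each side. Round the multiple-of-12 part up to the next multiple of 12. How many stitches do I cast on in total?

Cast on 550 stitches.

16 / 5 = 3.2 sts per cm.
168.5 × 3.2 = 539.20 sts.
Less 10 edge sts → 529.20 for the repeat.
Next multiple of 12: 540.
Add back 10 edge sts → 550.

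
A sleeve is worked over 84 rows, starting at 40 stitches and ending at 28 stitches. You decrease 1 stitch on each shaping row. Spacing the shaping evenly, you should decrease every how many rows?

Stitches to remove: |28 − 40| = 12.
Shaping rows needed: 12 / 1 = 12.
84 rows / 12 = every 7 rows.

Decrease every 7th row.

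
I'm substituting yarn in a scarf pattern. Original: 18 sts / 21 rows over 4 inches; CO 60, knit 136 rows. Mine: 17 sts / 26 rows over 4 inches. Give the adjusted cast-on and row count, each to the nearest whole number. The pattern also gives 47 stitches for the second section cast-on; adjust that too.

Stitches: 60 × 17/18 = 56.67 → 57.
Rows: 136 × 26/21 = 168.38 → 168.
second section cast-on: 47 × 17/18 = 44.39 → 44.

Cast on 57 stitches; work 168 rows; second section cast-on 44 stitches.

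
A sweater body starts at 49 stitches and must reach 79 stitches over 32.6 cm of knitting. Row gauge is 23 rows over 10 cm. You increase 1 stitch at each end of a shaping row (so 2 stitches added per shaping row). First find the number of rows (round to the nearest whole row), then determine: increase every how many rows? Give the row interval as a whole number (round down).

Increase every 5th row.

Rows = 32.6 × 2.3 = 75.0 → 75 rows.
Stitches to add: 30 → 15 shaping rows (at 2 st each).
75 / 15 = 5.00 → every 5 rows.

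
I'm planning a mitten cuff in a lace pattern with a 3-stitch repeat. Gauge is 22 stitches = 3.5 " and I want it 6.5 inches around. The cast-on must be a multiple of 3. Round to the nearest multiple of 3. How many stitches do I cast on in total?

42 stitches.

22 / 3.5 = 6.286 sts per inch.
6.5 × 6.286 = 40.86 sts.
Nearest multiple of 3: 42.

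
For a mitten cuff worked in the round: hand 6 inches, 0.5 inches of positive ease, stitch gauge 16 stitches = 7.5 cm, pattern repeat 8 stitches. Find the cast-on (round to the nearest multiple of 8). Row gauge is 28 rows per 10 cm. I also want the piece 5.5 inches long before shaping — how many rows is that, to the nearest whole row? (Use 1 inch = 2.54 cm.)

Cast on 32 stitches; work 39 rows.

Finished = 6 + 0.5 = 6.5 inches.
6.5 inches × 2.54 = 16.51 cm.
16/7.5 = 2.133 sts per cm; 16.51 × 2.133 = 35.22 sts.
Nearest multiple of 8 → 32.
5.5 inches = 13.97 cm; × 2.8 = 39.12 → 39 rows.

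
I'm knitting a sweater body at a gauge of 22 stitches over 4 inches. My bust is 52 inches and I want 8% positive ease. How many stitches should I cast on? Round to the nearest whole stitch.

309 stitches.

Finished = 52 × 1.08 = 56.16 in.
22 / 4 = 5.5 sts per inch.
56.16 × 5.5 = 308.88 sts.
→ 309 sts.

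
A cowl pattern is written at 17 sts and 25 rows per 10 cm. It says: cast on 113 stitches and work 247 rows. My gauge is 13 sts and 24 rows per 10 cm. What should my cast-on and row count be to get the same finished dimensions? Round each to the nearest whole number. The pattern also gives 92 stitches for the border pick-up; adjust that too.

Stitches: 113 × 13/17 = 86.41 → 86.
Rows: 247 × 24/25 = 237.12 → 237.
border pick-up: 92 × 13/17 = 70.35 → 70.

Cast on 86 stitches; work 237 rows; border pick-up 70 stitches.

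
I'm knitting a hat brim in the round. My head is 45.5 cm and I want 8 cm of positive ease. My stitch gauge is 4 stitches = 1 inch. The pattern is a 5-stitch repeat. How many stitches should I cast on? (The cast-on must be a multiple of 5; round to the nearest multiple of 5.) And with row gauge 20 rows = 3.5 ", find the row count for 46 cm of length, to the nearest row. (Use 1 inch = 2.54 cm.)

Cast on 85 stitches; work 103 rows.

Finished = 45.5 + 8 = 53.5 cm.
53.5 cm × 1/2.54 = 21.06 inches.
4/1 = 4 sts per in; 21.06 × 4 = 84.25 sts.
Nearest multiple of 5 → 85.
46 cm = 18.11 inches; × 5.714 = 103.49 → 103 rows.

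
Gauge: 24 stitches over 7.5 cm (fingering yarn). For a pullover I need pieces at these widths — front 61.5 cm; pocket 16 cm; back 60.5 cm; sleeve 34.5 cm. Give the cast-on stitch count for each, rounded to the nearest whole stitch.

Rate = 24/7.5 = 3.2 sts per cm.
front: 61.5 × 3.2 = 196.80 → 197.
pocket: 16 × 3.2 = 51.20 → 51.
back: 60.5 × 3.2 = 193.60 → 194.
sleeve: 34.5 × 3.2 = 110.40 → 110.

front 197; pocket 51; back 194; sleeve 110.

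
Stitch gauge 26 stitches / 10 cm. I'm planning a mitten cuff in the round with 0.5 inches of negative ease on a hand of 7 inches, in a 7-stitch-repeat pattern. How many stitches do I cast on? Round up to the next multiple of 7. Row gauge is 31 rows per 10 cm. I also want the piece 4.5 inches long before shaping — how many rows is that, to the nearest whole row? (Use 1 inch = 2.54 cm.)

Finished = 7 − 0.5 = 6.5 inches.
6.5 inches × 2.54 = 16.51 cm.
26/10 = 2.6 sts per cm; 16.51 × 2.6 = 42.93 sts.
Next multiple of 7 → 49.
4.5 inches = 11.43 cm; × 3.1 = 35.43 → 35 rows.

Cast on 49 stitches; work 35 rows.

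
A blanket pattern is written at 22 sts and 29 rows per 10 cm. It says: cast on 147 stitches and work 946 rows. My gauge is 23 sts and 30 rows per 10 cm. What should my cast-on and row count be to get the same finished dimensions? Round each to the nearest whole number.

Cast on 154 stitches; work 979 rows.

Stitches: 147 × 23/22 = 153.68 → 154.
Rows: 946 × 30/29 = 978.62 → 979.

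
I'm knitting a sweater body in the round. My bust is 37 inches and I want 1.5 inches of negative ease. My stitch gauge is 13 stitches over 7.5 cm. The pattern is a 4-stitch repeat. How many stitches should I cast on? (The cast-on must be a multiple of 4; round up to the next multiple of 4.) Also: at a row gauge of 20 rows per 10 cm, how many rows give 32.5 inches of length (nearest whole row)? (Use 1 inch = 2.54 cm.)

Cast on 160 stitches; work 165 rows.

Finished = 37 − 1.5 = 35.5 inches.
35.5 inches × 2.54 = 90.17 cm.
13/7.5 = 1.733 sts per cm; 90.17 × 1.733 = 156.29 sts.
Next multiple of 4 → 160.
32.5 inches = 82.55 cm; × 2 = 165.10 → 165 rows.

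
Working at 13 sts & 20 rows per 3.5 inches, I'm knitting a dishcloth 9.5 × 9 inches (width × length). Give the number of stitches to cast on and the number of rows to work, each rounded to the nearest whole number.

Cast on 35 stitches and work 51 rows.

Stitch gauge = 13/3.5 = 3.714 sts/in; 9.5 × 3.714 = 35.29 → 35 sts.
Row gauge = 20/3.5 = 5.714 rows/in; 9 × 5.714 = 51.43 → 51 rows.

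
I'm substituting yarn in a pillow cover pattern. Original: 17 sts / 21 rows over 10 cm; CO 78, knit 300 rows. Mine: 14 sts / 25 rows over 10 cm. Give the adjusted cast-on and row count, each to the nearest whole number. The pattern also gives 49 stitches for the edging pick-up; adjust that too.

Stitches: 78 × 14/17 = 64.24 → 64.
Rows: 300 × 25/21 = 357.14 → 357.
edging pick-up: 49 × 14/17 = 40.35 → 40.

Cast on 64 stitches; work 357 rows; edging pick-up 40 stitches.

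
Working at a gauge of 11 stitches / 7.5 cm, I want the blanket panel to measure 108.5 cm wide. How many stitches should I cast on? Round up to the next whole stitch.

Cast on 160 stitches.

11 stitches / 7.5 cm = 1.467 stitches per cm.
108.5 × 1.467 = 159.13 stitches.
Round up → 160.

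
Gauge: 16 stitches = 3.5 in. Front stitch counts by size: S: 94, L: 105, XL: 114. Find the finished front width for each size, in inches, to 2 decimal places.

S 20.56 inches; L 22.97 inches; XL 24.94 inches.

16/3.5 = 4.571 sts per in.
S: 94 / 4.571 = 20.562 → 20.56 in.
L: 105 / 4.571 = 22.969 → 22.97 in.
XL: 114 / 4.571 = 24.938 → 24.94 in.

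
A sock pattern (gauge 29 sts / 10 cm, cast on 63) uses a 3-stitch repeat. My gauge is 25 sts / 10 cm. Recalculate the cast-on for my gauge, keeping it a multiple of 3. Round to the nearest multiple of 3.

CO 54 sts.

63 × 25 / 29 = 54.31.
Nearest multiple of 3: 54.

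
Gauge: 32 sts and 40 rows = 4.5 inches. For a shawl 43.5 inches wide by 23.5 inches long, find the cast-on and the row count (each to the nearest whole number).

Cast on 309 stitches and work 209 rows.

Stitch gauge = 32/4.5 = 7.111 sts/in; 43.5 × 7.111 = 309.33 → 309 sts.
Row gauge = 40/4.5 = 8.889 rows/in; 23.5 × 8.889 = 208.89 → 209 rows.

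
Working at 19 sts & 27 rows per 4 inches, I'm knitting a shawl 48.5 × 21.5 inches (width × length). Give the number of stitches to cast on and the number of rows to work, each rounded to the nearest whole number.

Stitch gauge = 19/4 = 4.75 sts/in; 48.5 × 4.75 = 230.38 → 230 sts.
Row gauge = 27/4 = 6.75 rows/in; 21.5 × 6.75 = 145.12 → 145 rows.

Cast on 230 stitches and work 145 rows.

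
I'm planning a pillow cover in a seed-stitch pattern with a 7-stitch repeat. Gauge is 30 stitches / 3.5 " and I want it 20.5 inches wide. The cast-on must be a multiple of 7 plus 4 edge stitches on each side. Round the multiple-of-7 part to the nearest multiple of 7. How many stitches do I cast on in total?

CO 176 sts.

30 / 3.5 = 8.571 sts per inch.
20.5 × 8.571 = 175.71 sts.
Less 8 edge sts → 167.71 for the repeat.
Nearest multiple of 7: 168.
Add back 8 edge sts → 176.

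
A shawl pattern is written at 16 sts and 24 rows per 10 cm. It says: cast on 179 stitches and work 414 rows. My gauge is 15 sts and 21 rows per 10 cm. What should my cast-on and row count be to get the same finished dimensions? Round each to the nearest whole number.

Cast on 168 stitches; work 362 rows.

Stitches: 179 × 15/16 = 167.81 → 168.
Rows: 414 × 21/24 = 362.25 → 362.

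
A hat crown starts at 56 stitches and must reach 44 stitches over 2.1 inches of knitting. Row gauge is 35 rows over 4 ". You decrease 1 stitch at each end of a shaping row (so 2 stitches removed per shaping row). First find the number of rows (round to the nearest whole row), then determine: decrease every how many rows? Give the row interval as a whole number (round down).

Rows = 2.1 × 8.75 = 18.4 → 18 rows.
Stitches to remove: 12 → 6 shaping rows (at 2 st each).
18 / 6 = 3.00 → every 3 rows.

Decrease every 3rd row.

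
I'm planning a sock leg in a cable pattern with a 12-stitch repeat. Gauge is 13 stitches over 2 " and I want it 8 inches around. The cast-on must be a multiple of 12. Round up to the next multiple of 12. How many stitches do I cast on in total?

60 stitches.

13 / 2 = 6.5 sts per inch.
8 × 6.5 = 52.00 sts.
Next multiple of 12: 60.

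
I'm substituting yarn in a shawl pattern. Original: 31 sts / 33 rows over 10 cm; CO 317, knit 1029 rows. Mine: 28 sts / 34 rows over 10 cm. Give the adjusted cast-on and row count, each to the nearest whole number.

Stitches: 317 × 28/31 = 286.32 → 286.
Rows: 1029 × 34/33 = 1060.18 → 1060.

Cast on 286 stitches; work 1060 rows.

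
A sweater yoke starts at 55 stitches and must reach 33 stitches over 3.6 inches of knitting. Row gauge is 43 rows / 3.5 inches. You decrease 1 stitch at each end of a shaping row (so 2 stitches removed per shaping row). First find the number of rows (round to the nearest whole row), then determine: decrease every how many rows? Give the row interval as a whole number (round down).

Rows = 3.6 × 12.286 = 44.2 → 44 rows.
Stitches to remove: 22 → 11 shaping rows (at 2 st each).
44 / 11 = 4.00 → every 4 rows.

Decrease every 4th row.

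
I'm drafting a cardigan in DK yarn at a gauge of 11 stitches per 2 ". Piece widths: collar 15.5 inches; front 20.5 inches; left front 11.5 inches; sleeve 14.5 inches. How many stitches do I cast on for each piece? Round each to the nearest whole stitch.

collar 85; front 113; left front 63; sleeve 80.

Rate = 11/2 = 5.5 sts per in.
collar: 15.5 × 5.5 = 85.25 → 85.
front: 20.5 × 5.5 = 112.75 → 113.
left front: 11.5 × 5.5 = 63.25 → 63.
sleeve: 14.5 × 5.5 = 79.75 → 80.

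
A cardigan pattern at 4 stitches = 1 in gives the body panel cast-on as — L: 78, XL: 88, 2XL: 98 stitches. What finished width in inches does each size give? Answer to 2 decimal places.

L 19.50 inches; XL 22.00 inches; 2XL 24.50 inches.

4/1 = 4 sts per in.
L: 78 / 4 = 19.500 → 19.50 in.
XL: 88 / 4 = 22.000 → 22.00 in.
2XL: 98 / 4 = 24.500 → 24.50 in.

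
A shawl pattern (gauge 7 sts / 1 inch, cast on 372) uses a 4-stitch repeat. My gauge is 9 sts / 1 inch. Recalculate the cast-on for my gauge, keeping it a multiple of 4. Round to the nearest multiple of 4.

372 × 9 / 7 = 478.29.
Nearest multiple of 4: 480.

480 stitches.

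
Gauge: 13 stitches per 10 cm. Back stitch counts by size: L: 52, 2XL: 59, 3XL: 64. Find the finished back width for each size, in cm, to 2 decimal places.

L 40.00 cm; 2XL 45.38 cm; 3XL 49.23 cm.

13/10 = 1.3 sts per cm.
L: 52 / 1.3 = 40.000 → 40.00 cm.
2XL: 59 / 1.3 = 45.385 → 45.38 cm.
3XL: 64 / 1.3 = 49.231 → 49.23 cm.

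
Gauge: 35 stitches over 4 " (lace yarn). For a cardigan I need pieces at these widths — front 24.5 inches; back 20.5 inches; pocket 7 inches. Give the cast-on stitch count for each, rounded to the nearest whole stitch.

Rate = 35/4 = 8.75 sts per in.
front: 24.5 × 8.75 = 214.38 → 214.
back: 20.5 × 8.75 = 179.38 → 179.
pocket: 7 × 8.75 = 61.25 → 61.

front 214; back 179; pocket 61.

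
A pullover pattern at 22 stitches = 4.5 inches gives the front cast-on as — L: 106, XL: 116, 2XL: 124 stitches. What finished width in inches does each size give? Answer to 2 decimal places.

L 21.68 inches; XL 23.73 inches; 2XL 25.36 inches.

22/4.5 = 4.889 sts per in.
L: 106 / 4.889 = 21.682 → 21.68 in.
XL: 116 / 4.889 = 23.727 → 23.73 in.
2XL: 124 / 4.889 = 25.364 → 25.36 in.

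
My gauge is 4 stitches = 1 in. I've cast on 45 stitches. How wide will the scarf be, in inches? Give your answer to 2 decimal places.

11.25 inches.

4 stitches / 1 inch = 4 stitches per inch.
45 / 4 = 11.250 inches.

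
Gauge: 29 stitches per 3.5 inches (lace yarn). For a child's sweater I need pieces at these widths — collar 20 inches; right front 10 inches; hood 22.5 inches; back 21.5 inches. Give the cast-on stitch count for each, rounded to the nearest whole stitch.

collar 166; right front 83; hood 186; back 178.

Rate = 29/3.5 = 8.286 sts per in.
collar: 20 × 8.286 = 165.71 → 166.
right front: 10 × 8.286 = 82.86 → 83.
hood: 22.5 × 8.286 = 186.43 → 186.
back: 21.5 × 8.286 = 178.14 → 178.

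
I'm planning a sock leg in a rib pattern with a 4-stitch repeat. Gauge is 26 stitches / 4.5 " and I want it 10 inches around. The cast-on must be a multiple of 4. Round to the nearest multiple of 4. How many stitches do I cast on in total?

CO 56 sts.

26 / 4.5 = 5.778 sts per inch.
10 × 5.778 = 57.78 sts.
Nearest multiple of 4: 56.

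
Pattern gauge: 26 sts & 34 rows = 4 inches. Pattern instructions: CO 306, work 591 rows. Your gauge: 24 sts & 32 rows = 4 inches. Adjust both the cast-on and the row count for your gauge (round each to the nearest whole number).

Cast on 282 stitches; work 556 rows.

Stitches: 306 × 24/26 = 282.46 → 282.
Rows: 591 × 32/34 = 556.24 → 556.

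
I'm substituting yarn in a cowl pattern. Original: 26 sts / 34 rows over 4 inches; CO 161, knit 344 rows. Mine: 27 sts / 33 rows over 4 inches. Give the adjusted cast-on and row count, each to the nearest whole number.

Stitches: 161 × 27/26 = 167.19 → 167.
Rows: 344 × 33/34 = 333.88 → 334.

Cast on 167 stitches; work 334 rows.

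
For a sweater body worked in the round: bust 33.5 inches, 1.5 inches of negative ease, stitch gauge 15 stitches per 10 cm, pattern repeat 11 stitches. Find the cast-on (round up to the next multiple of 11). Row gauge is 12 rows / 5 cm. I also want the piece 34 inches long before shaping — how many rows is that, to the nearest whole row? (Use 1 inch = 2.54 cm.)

Finished = 33.5 − 1.5 = 32 inches.
32 inches × 2.54 = 81.28 cm.
15/10 = 1.5 sts per cm; 81.28 × 1.5 = 121.92 sts.
Next multiple of 11 → 132.
34 inches = 86.36 cm; × 2.4 = 207.26 → 207 rows.

Cast on 132 stitches; work 207 rows.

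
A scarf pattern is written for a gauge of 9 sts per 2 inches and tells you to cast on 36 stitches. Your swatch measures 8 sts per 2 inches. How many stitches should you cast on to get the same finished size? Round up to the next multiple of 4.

Scale factor = 8 / 9 = 0.889.
36 × 8 / 9 = 32.00 sts.

32 stitches.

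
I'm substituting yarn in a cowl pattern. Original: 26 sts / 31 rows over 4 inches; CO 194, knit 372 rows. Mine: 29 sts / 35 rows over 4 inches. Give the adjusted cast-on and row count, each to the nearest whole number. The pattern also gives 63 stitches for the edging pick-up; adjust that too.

Cast on 216 stitches; work 420 rows; edging pick-up 70 stitches.

Stitches: 194 × 29/26 = 216.38 → 216.
Rows: 372 × 35/31 = 420.00 → 420.
edging pick-up: 63 × 29/26 = 70.27 → 70.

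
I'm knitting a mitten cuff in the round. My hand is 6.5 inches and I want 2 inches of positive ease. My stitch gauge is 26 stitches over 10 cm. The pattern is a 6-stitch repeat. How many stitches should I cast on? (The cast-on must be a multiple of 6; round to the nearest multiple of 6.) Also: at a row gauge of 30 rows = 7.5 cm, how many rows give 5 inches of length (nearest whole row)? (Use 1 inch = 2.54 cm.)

Cast on 54 stitches; work 51 rows.

Finished = 6.5 + 2 = 8.5 inches.
8.5 inches × 2.54 = 21.59 cm.
26/10 = 2.6 sts per cm; 21.59 × 2.6 = 56.13 sts.
Nearest multiple of 6 → 54.
5 inches = 12.70 cm; × 4 = 50.80 → 51 rows.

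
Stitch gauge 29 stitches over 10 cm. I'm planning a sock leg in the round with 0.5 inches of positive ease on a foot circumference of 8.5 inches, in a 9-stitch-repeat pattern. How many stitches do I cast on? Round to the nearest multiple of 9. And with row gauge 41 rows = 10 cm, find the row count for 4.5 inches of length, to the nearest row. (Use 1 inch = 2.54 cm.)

Finished = 8.5 + 0.5 = 9 inches.
9 inches × 2.54 = 22.86 cm.
29/10 = 2.9 sts per cm; 22.86 × 2.9 = 66.29 sts.
Nearest multiple of 9 → 63.
4.5 inches = 11.43 cm; × 4.1 = 46.86 → 47 rows.

Cast on 63 stitches; work 47 rows.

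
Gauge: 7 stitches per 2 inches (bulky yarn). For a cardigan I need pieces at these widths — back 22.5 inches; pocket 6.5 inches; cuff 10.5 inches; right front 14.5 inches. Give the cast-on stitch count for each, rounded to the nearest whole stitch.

back 79; pocket 23; cuff 37; right front 51.

Rate = 7/2 = 3.5 sts per in.
back: 22.5 × 3.5 = 78.75 → 79.
pocket: 6.5 × 3.5 = 22.75 → 23.
cuff: 10.5 × 3.5 = 36.75 → 37.
right front: 14.5 × 3.5 = 50.75 → 51.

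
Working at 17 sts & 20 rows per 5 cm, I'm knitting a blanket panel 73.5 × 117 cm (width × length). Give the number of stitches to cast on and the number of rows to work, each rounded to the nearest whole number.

Cast on 250 stitches and work 468 rows.

Stitch gauge = 17/5 = 3.4 sts/cm; 73.5 × 3.4 = 249.90 → 250 sts.
Row gauge = 20/5 = 4 rows/cm; 117 × 4 = 468.00 → 468 rows.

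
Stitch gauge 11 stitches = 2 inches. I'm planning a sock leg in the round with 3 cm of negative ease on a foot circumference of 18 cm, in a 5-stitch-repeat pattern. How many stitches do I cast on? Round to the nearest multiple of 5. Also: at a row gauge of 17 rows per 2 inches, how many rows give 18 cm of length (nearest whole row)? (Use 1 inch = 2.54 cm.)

Cast on 30 stitches; work 60 rows.

Finished = 18 − 3 = 15 cm.
15 cm × 1/2.54 = 5.91 inches.
11/2 = 5.5 sts per in; 5.91 × 5.5 = 32.48 sts.
Nearest multiple of 5 → 30.
18 cm = 7.09 inches; × 8.5 = 60.24 → 60 rows.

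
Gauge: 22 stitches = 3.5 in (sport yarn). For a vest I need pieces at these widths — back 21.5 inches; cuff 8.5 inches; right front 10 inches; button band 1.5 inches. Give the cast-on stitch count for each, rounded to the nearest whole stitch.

Rate = 22/3.5 = 6.286 sts per in.
back: 21.5 × 6.286 = 135.14 → 135.
cuff: 8.5 × 6.286 = 53.43 → 53.
right front: 10 × 6.286 = 62.86 → 63.
button band: 1.5 × 6.286 = 9.43 → 9.

back 135; cuff 53; right front 63; button band 9.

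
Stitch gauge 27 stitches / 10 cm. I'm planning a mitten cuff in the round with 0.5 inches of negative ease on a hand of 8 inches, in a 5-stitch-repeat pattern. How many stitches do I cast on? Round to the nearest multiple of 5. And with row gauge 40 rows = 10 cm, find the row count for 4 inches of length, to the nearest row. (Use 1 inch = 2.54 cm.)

Cast on 50 stitches; work 41 rows.

Finished = 8 − 0.5 = 7.5 inches.
7.5 inches × 2.54 = 19.05 cm.
27/10 = 2.7 sts per cm; 19.05 × 2.7 = 51.44 sts.
Nearest multiple of 5 → 50.
4 inches = 10.16 cm; × 4 = 40.64 → 41 rows.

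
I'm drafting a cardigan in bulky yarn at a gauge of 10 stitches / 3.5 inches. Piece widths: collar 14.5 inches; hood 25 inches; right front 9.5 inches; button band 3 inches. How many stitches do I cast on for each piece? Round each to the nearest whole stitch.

Rate = 10/3.5 = 2.857 sts per in.
collar: 14.5 × 2.857 = 41.43 → 41.
hood: 25 × 2.857 = 71.43 → 71.
right front: 9.5 × 2.857 = 27.14 → 27.
button band: 3 × 2.857 = 8.57 → 9.

collar 41; hood 71; right front 27; button band 9.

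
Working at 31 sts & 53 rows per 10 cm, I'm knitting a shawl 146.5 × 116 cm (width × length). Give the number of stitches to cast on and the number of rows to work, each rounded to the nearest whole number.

Cast on 454 stitches and work 615 rows.

Stitch gauge = 31/10 = 3.1 sts/cm; 146.5 × 3.1 = 454.15 → 454 sts.
Row gauge = 53/10 = 5.3 rows/cm; 116 × 5.3 = 614.80 → 615 rows.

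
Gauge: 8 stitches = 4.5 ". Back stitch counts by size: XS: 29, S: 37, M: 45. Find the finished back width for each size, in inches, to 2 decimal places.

8/4.5 = 1.778 sts per in.
XS: 29 / 1.778 = 16.312 → 16.31 in.
S: 37 / 1.778 = 20.812 → 20.81 in.
M: 45 / 1.778 = 25.312 → 25.31 in.

XS 16.31 inches; S 20.81 inches; M 25.31 inches.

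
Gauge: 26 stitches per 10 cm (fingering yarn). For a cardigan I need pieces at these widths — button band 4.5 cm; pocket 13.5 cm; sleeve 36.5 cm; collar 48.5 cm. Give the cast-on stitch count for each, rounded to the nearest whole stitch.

button band 12; pocket 35; sleeve 95; collar 126.

Rate = 26/10 = 2.6 sts per cm.
button band: 4.5 × 2.6 = 11.70 → 12.
pocket: 13.5 × 2.6 = 35.10 → 35.
sleeve: 36.5 × 2.6 = 94.90 → 95.
collar: 48.5 × 2.6 = 126.10 → 126.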